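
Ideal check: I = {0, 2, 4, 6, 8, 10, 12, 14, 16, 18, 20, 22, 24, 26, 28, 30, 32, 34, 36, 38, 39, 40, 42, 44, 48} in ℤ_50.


Check ideal conditions for I = {0, 2, 4, 6, 8, 10, 12, 14, 16, 18, 20, 22, 24, 26, 28, 30, 32, 34, 36, 38, 39, 40, 42, 44, 48} in ℤ_50:
(1) I is an additive subgroup? No
(2) For r ∈ ℤ_50 and a ∈ I: r·a ∈ I? No  [counterexample: r=2, a=48, r·a mod 50 = 46 ∉ I]

No, I is not an ideal of ℤ_50


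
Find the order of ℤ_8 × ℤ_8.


|A × B| = |A| · |B|
|ℤ_8 × ℤ_8| = 8 × 8 = 64

|ℤ_8 × ℤ_8| = 64


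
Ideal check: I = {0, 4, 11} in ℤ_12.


Check ideal conditions for I = {0, 4, 11} in ℤ_12:
(1) I is an additive subgroup? No
(2) For r ∈ ℤ_12 and a ∈ I: r·a ∈ I? No  [counterexample: r=2, a=4, r·a mod 12 = 8 ∉ I]

No, I is not an ideal of ℤ_12


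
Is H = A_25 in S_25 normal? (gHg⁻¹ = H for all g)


H = A_25 in S_25
A_25 has index 2 in S_25, and every subgroup of index 2 is normal

Yes, normal subgroup


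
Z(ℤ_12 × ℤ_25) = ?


Z(G) = {g ∈ G | gx = xg for all x ∈ G}
Direct product of abelian groups is abelian, so Z(G) = G

Z(ℤ_12 × ℤ_25) = ℤ_12 × ℤ_25


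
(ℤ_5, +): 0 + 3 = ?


Operation: addition mod 5
0 + 3 = (a + b) mod 5 with a = 0, b = 3

0 + 3 = 3


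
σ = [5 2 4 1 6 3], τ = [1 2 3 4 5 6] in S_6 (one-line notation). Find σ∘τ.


σ∘τ: apply τ first, then σ
1 →τ 1 →σ 5
2 →τ 2 →σ 2
3 →τ 3 →σ 4
4 →τ 4 →σ 1
5 →τ 5 →σ 6
6 →τ 6 →σ 3

σ∘τ = [5 2 4 1 6 3]


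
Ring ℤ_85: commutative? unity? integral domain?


ℤ_85 is a commutative ring with unity 1; 85 = 5×17 is composite, so 5·17 ≡ 0 gives zero divisors (not an integral domain)
Commutative: Yes
Integral domain: No
Has unity: Yes

ℤ_85: Commutative=Yes, Unity=Yes


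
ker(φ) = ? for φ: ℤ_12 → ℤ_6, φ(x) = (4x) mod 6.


Kernel = preimage of identity
ker(φ) = {x ∈ ℤ_12 : 4x ≡ 0 (mod 6)}. Since 6 | 12, φ is well-defined. The kernel is the cyclic subgroup ⟨3⟩ of ℤ_12 (order 4), i.e. {0, 3, 6, 9}

ker(φ) = {0, 3, 6, 9}


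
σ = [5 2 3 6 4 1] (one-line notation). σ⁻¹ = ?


To find σ⁻¹, swap domain and range:
σ(1) = 5 → σ⁻¹(5) = 1
σ(2) = 2 → σ⁻¹(2) = 2
σ(3) = 3 → σ⁻¹(3) = 3
σ(4) = 6 → σ⁻¹(6) = 4
σ(5) = 4 → σ⁻¹(4) = 5
σ(6) = 1 → σ⁻¹(1) = 6

σ⁻¹ = [6 2 3 5 1 4]


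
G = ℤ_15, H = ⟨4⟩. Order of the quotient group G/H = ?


|⟨4⟩| = n / gcd(4, 15) = 15 / 1 = 15
H is normal (ℤ_15 is abelian).
|G/H| = |G| / |H| = 15 / 15 = 1

|G/H| = 1


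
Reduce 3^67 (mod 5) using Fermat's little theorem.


Fermat's little theorem: if p is prime and gcd(a,p)=1, then a^(p-1) ≡ 1 (mod p)
p = 5 is prime, gcd(3,5) = 1
Reduce exponent: 67 mod 4 = 3
So 3^67 ≡ 3^3 (mod 5)
3^3 mod 5 = 2

3^67 ≡ 2 (mod 5)


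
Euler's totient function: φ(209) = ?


Factor n: 209 = 11 × 19
φ(n) = n · ∏(1 - 1/p) over distinct primes p | n
φ(209) = 209 · (1 - 1/11) · (1 - 1/19) = 180

φ(209) = 180


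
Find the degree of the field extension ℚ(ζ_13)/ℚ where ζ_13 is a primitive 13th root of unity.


[ℚ(ζ_n):ℚ] = deg Φ_n(x) = φ(n). Here φ(13) = 12

[ℚ(ζ_13)/ℚ where ζ_13 is a primitive 13th root of unity] = 12


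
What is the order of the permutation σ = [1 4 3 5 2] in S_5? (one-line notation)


Cycle decomposition: (2 4 5)
Cycle lengths: 3
Order = lcm(3) = 3

ord(σ) = 3


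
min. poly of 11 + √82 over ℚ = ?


Let α = 11 + √82. Then α - 11 = √82, so (α - 11)² = 82, giving α² - 22α + 39 = 0. Degree 2 and α ∉ ℚ, so this is the minimal polynomial.

Minimal polynomial: x² - 22x + 39


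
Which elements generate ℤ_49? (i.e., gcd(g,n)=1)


g generates ℤ_n iff gcd(g,n) = 1
Prime factors of 49: 7
Generators are g ∈ {1,...,48} not divisible by any of these primes.
Generators: {1, 2, 3, 4, 5, 6, 8, 9, 10, 11, 12, 13, 15, 16, 17, 18, 19, 20, 22, 23, 24, 25, 26, 27, 29, 30, 31, 32, 33, 34, 36, 37, 38, 39, 40, 41, 43, 44, 45, 46, 47, 48}
Number of generators = φ(49) = 42

Generators of ℤ_49 = {1, 2, 3, 4, 5, 6, 8, 9, 10, 11, 12, 13, 15, 16, 17, 18, 19, 20, 22, 23, 24, 25, 26, 27, 29, 30, 31, 32, 33, 34, 36, 37, 38, 39, 40, 41, 43, 44, 45, 46, 47, 48}


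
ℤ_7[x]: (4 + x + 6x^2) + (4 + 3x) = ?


Add coefficients mod 7:
x^0: 4 + 4 = 1 (mod 7)
x^1: 1 + 3 = 4 (mod 7)
x^2: 6 + 0 = 6 (mod 7)
Result: 1 + 4x + 6x^2

f + g = 1 + 4x + 6x^2


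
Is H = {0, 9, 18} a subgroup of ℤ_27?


Subgroup test for H = {0, 9, 18} in (ℤ_27, +):
(1) 0 ∈ H? Yes
(2) Closure: for all a,b ∈ H, (a+b) mod 27 ∈ H? Yes
(3) Inverses: for all a ∈ H, -a mod 27 ∈ H? Yes

Yes, H is a subgroup of ℤ_27


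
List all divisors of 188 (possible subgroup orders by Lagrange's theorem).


Lagrange's theorem: |H| divides |G|
|G| = 188
Divisors of 188: 1, 2, 4, 47, 94, 188

Possible subgroup orders: {1, 2, 4, 47, 94, 188}


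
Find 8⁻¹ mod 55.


Use the extended Euclidean algorithm to write 1 = 8·s + 55·t; then s mod 55 is the inverse.
Euclidean algorithm:
  8 = 0·55 + 8
  55 = 6·8 + 7
  8 = 1·7 + 1
  7 = 7·1 + 0
gcd(8,55) = 1
Back-substitution gives: 8·(7) + 55·(-1) = 1
So 8⁻¹ ≡ 7 ≡ 7 (mod 55)
Check: 8 × 7 = 56 ≡ 1 (mod 55) ✓

8⁻¹ ≡ 7 (mod 55)


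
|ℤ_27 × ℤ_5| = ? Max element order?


|ℤ_27 × ℤ_5| = 27 × 5 = 135
Max element order = lcm(27,5) = 135
Cyclic? Yes (gcd=1)

|ℤ_27×ℤ_5| = 135, max element order = 135


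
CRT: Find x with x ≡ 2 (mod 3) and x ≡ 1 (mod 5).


m₁ = 3, m₂ = 5, gcd = 1, so CRT applies. M = m₁·m₂ = 15
Let M₁ = M/m₁ = 5, M₂ = M/m₂ = 3
Find y₁ ≡ M₁⁻¹ (mod m₁): 5⁻¹ ≡ 2 (mod 3)
Find y₂ ≡ M₂⁻¹ (mod m₂): 3⁻¹ ≡ 2 (mod 5)
x = a₁·M₁·y₁ + a₂·M₂·y₂ = 2·5·2 + 1·3·2 = 26
Reduce mod 15: x ≡ 11
Check: 11 mod 3 = 2 ✓, 11 mod 5 = 1 ✓

x ≡ 11 (mod 15)


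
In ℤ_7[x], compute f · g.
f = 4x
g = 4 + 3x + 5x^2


Expand and collect like terms; reduce coefficients mod 7:
x^0: 0·4 = 0 ≡ 0 (mod 7)
x^1: 0·3 + 4·4 = 16 ≡ 2 (mod 7)
x^2: 0·5 + 4·3 = 12 ≡ 5 (mod 7)
x^3: 4·5 = 20 ≡ 6 (mod 7)
Result: 2x + 5x^2 + 6x^3

f · g = 2x + 5x^2 + 6x^3


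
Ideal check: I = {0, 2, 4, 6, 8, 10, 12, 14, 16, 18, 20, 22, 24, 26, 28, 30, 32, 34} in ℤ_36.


Check ideal conditions for I = {0, 2, 4, 6, 8, 10, 12, 14, 16, 18, 20, 22, 24, 26, 28, 30, 32, 34} in ℤ_36:
(1) I is an additive subgroup? Yes
(2) For r ∈ ℤ_36 and a ∈ I: r·a ∈ I? Yes

Yes, I is an ideal of ℤ_36


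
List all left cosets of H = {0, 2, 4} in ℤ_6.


H = {0, 2, 4}, |H| = 3
Number of cosets = |G|/|H| = 6/3 = 2
0 + H = {0, 2, 4}
1 + H = {1, 3, 5}

Cosets: 0+H={0,2,4}; 1+H={1,3,5}


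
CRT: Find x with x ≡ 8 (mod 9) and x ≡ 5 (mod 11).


m₁ = 9, m₂ = 11, gcd = 1, so CRT applies. M = m₁·m₂ = 99
Let M₁ = M/m₁ = 11, M₂ = M/m₂ = 9
Find y₁ ≡ M₁⁻¹ (mod m₁): 11⁻¹ ≡ 5 (mod 9)
Find y₂ ≡ M₂⁻¹ (mod m₂): 9⁻¹ ≡ 5 (mod 11)
x = a₁·M₁·y₁ + a₂·M₂·y₂ = 8·11·5 + 5·9·5 = 665
Reduce mod 99: x ≡ 71
Check: 71 mod 9 = 8 ✓, 71 mod 11 = 5 ✓

x ≡ 71 (mod 99)


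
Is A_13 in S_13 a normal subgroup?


H = A_13 in S_13
A_13 has index 2 in S_13, and every subgroup of index 2 is normal

Yes, normal subgroup


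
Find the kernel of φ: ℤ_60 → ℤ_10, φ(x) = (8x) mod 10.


Kernel = preimage of identity
ker(φ) = {x ∈ ℤ_60 : 8x ≡ 0 (mod 10)}. Since 10 | 60, φ is well-defined. The kernel is the cyclic subgroup ⟨5⟩ of ℤ_60 (order 12), i.e. {0, 5, 10, 15, 20, 25, 30, 35, 40, 45, 50, 55}

ker(φ) = {0, 5, 10, 15, 20, 25, 30, 35, 40, 45, 50, 55}


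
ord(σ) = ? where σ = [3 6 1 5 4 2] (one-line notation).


Cycle decomposition: (1 3) (2 6) (4 5)
Cycle lengths: 2, 2, 2
Order = lcm(2, 2, 2) = 2

ord(σ) = 2


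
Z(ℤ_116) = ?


Z(G) = {g ∈ G | gx = xg for all x ∈ G}
ℤ_116 is abelian, so Z(G) = G

Z(ℤ_116) = ℤ_116


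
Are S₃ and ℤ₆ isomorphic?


Comparing S₃ and ℤ₆:
S₃ is non-abelian, ℤ₆ is abelian

No, S₃ ≇ ℤ₆


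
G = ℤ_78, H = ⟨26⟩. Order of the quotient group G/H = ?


|⟨26⟩| = n / gcd(26, 78) = 78 / 26 = 3
H is normal (ℤ_78 is abelian).
|G/H| = |G| / |H| = 78 / 3 = 26

|G/H| = 26


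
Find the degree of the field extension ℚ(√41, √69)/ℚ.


[ℚ(√41,√69):ℚ] = [ℚ(√41,√69):ℚ(√41)]·[ℚ(√41):ℚ] = 2·2 = 4

[ℚ(√41, √69)/ℚ] = 4


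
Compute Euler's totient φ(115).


Factor n: 115 = 5 × 23
φ(n) = n · ∏(1 - 1/p) over distinct primes p | n
φ(115) = 115 · (1 - 1/5) · (1 - 1/23) = 88

φ(115) = 88


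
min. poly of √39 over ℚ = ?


√39 satisfies x² - 39 = 0, irreducible over ℚ since 39 is squarefree

Minimal polynomial: x² - 39


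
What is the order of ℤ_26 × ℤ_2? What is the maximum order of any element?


|ℤ_26 × ℤ_2| = 26 × 2 = 52
Max element order = lcm(26,2) = 26
Cyclic? No (gcd=2)

|ℤ_26×ℤ_2| = 52, max element order = 26


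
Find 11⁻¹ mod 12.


Use the extended Euclidean algorithm to write 1 = 11·s + 12·t; then s mod 12 is the inverse.
Euclidean algorithm:
  11 = 0·12 + 11
  12 = 1·11 + 1
  11 = 11·1 + 0
gcd(11,12) = 1
Back-substitution gives: 11·(-1) + 12·(1) = 1
So 11⁻¹ ≡ -1 ≡ 11 (mod 12)
Check: 11 × 11 = 121 ≡ 1 (mod 12) ✓

11⁻¹ ≡ 11 (mod 12)


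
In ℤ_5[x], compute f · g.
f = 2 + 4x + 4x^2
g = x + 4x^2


Expand and collect like terms; reduce coefficients mod 5:
x^0: 2·0 = 0 ≡ 0 (mod 5)
x^1: 2·1 + 4·0 = 2 ≡ 2 (mod 5)
x^2: 2·4 + 4·1 + 4·0 = 12 ≡ 2 (mod 5)
x^3: 4·4 + 4·1 = 20 ≡ 0 (mod 5)
x^4: 4·4 = 16 ≡ 1 (mod 5)
Result: 2x + 2x^2 + x^4

f · g = 2x + 2x^2 + x^4


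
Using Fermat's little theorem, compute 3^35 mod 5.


Fermat's little theorem: if p is prime and gcd(a,p)=1, then a^(p-1) ≡ 1 (mod p)
p = 5 is prime, gcd(3,5) = 1
Reduce exponent: 35 mod 4 = 3
So 3^35 ≡ 3^3 (mod 5)
3^3 mod 5 = 2

3^35 ≡ 2 (mod 5)


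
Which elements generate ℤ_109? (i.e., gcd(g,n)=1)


g generates ℤ_n iff gcd(g,n) = 1
Prime factors of 109: 109
Generators are g ∈ {1,...,108} not divisible by any of these primes.
Generators: {1, 2, 3, 4, 5, 6, 7, 8, 9, 10, 11, 12, 13, 14, 15, 16, 17, 18, 19, 20, 21, 22, 23, 24, 25, 26, 27, 28, 29, 30, 31, 32, 33, 34, 35, 36, 37, 38, 39, 40, 41, 42, 43, 44, 45, 46, 47, 48, 49, 50, 51, 52, 53, 54, 55, 56, 57, 58, 59, 60, 61, 62, 63, 64, 65, 66, 67, 68, 69, 70, 71, 72, 73, 74, 75, 76, 77, 78, 79, 80, 81, 82, 83, 84, 85, 86, 87, 88, 89, 90, 91, 92, 93, 94, 95, 96, 97, 98, 99, 100, 101, 102, 103, 104, 105, 106, 107, 108}
Number of generators = φ(109) = 108

Generators of ℤ_109 = {1, 2, 3, 4, 5, 6, 7, 8, 9, 10, 11, 12, 13, 14, 15, 16, 17, 18, 19, 20, 21, 22, 23, 24, 25, 26, 27, 28, 29, 30, 31, 32, 33, 34, 35, 36, 37, 38, 39, 40, 41, 42, 43, 44, 45, 46, 47, 48, 49, 50, 51, 52, 53, 54, 55, 56, 57, 58, 59, 60, 61, 62, 63, 64, 65, 66, 67, 68, 69, 70, 71, 72, 73, 74, 75, 76, 77, 78, 79, 80, 81, 82, 83, 84, 85, 86, 87, 88, 89, 90, 91, 92, 93, 94, 95, 96, 97, 98, 99, 100, 101, 102, 103, 104, 105, 106, 107, 108}


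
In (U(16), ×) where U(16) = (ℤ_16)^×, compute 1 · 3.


Operation: multiplication mod 16
1 · 3 = (a × b) mod 16 with a = 1, b = 3

1 · 3 = 3


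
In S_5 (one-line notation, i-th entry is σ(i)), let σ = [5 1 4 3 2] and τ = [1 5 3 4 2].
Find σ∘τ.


σ∘τ: apply τ first, then σ
1 →τ 1 →σ 5
2 →τ 5 →σ 2
3 →τ 3 →σ 4
4 →τ 4 →σ 3
5 →τ 2 →σ 1

σ∘τ = [5 2 4 3 1]


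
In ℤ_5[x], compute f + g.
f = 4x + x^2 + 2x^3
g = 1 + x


Add coefficients mod 5:
x^0: 0 + 1 = 1 (mod 5)
x^1: 4 + 1 = 0 (mod 5)
x^2: 1 + 0 = 1 (mod 5)
x^3: 2 + 0 = 2 (mod 5)
Result: 1 + x^2 + 2x^3

f + g = 1 + x^2 + 2x^3


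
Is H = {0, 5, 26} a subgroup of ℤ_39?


Subgroup test for H = {0, 5, 26} in (ℤ_39, +):
(1) 0 ∈ H? Yes
(2) Closure: for all a,b ∈ H, (a+b) mod 39 ∈ H? No  [counterexample: 5 + 5 = 10 ∉ H]
(3) Inverses: for all a ∈ H, -a mod 39 ∈ H? No

No, H is not a subgroup of ℤ_39


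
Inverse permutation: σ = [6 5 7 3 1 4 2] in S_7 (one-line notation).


To find σ⁻¹, swap domain and range:
σ(1) = 6 → σ⁻¹(6) = 1
σ(2) = 5 → σ⁻¹(5) = 2
σ(3) = 7 → σ⁻¹(7) = 3
σ(4) = 3 → σ⁻¹(3) = 4
σ(5) = 1 → σ⁻¹(1) = 5
σ(6) = 4 → σ⁻¹(4) = 6
σ(7) = 2 → σ⁻¹(2) = 7

σ⁻¹ = [5 7 4 6 2 1 3]


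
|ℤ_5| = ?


ℤ_n has n elements.

|ℤ_5| = 5


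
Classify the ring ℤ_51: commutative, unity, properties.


ℤ_51 is a commutative ring with unity 1; 51 = 3×17 is composite, so 3·17 ≡ 0 gives zero divisors (not an integral domain)
Commutative: Yes
Integral domain: No
Has unity: Yes

ℤ_51: Commutative=Yes, Unity=Yes


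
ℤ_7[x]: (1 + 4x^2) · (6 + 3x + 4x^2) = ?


Expand and collect like terms; reduce coefficients mod 7:
x^0: 1·6 = 6 ≡ 6 (mod 7)
x^1: 1·3 + 0·6 = 3 ≡ 3 (mod 7)
x^2: 1·4 + 0·3 + 4·6 = 28 ≡ 0 (mod 7)
x^3: 0·4 + 4·3 = 12 ≡ 5 (mod 7)
x^4: 4·4 = 16 ≡ 2 (mod 7)
Result: 6 + 3x + 5x^3 + 2x^4

f · g = 6 + 3x + 5x^3 + 2x^4


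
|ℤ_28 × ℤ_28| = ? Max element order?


|ℤ_28 × ℤ_28| = 28 × 28 = 784
Max element order = lcm(28,28) = 28
Cyclic? No (gcd=28)

|ℤ_28×ℤ_28| = 784, max element order = 28


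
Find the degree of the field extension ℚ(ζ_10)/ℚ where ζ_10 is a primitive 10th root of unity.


[ℚ(ζ_n):ℚ] = deg Φ_n(x) = φ(n). Here φ(10) = 4

[ℚ(ζ_10)/ℚ where ζ_10 is a primitive 10th root of unity] = 4


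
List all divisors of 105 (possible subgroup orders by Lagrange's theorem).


Lagrange's theorem: |H| divides |G|
|G| = 105
Divisors of 105: 1, 3, 5, 7, 15, 21, 35, 105

Possible subgroup orders: {1, 3, 5, 7, 15, 21, 35, 105}


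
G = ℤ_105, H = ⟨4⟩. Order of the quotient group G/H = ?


|⟨4⟩| = n / gcd(4, 105) = 105 / 1 = 105
H is normal (ℤ_105 is abelian).
|G/H| = |G| / |H| = 105 / 105 = 1

|G/H| = 1


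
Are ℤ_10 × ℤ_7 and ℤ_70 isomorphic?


Comparing ℤ_10 × ℤ_7 and ℤ_70:
gcd(10,7) = 1, so ℤ_10 × ℤ_7 ≅ ℤ_70 (CRT)

Yes, ℤ_10 × ℤ_7 ≅ ℤ_70


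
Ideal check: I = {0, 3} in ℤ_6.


Check ideal conditions for I = {0, 3} in ℤ_6:
(1) I is an additive subgroup? Yes
(2) For r ∈ ℤ_6 and a ∈ I: r·a ∈ I? Yes

Yes, I is an ideal of ℤ_6


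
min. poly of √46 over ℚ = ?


√46 satisfies x² - 46 = 0, irreducible over ℚ since 46 is squarefree

Minimal polynomial: x² - 46


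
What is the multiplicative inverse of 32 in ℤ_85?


Use the extended Euclidean algorithm to write 1 = 32·s + 85·t; then s mod 85 is the inverse.
Euclidean algorithm:
  32 = 0·85 + 32
  85 = 2·32 + 21
  32 = 1·21 + 11
  21 = 1·11 + 10
  11 = 1·10 + 1
  10 = 10·1 + 0
gcd(32,85) = 1
Back-substitution gives: 32·(8) + 85·(-3) = 1
So 32⁻¹ ≡ 8 ≡ 8 (mod 85)
Check: 32 × 8 = 256 ≡ 1 (mod 85) ✓

32⁻¹ ≡ 8 (mod 85)


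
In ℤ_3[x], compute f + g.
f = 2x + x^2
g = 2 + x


Add coefficients mod 3:
x^0: 0 + 2 = 2 (mod 3)
x^1: 2 + 1 = 0 (mod 3)
x^2: 1 + 0 = 1 (mod 3)
Result: 2 + x^2

f + g = 2 + x^2


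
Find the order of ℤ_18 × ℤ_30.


|A × B| = |A| · |B|
|ℤ_18 × ℤ_30| = 18 × 30 = 540

|ℤ_18 × ℤ_30| = 540


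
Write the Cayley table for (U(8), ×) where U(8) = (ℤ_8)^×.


Elements: {1, 3, 5, 7}
Operation: multiplication mod 8
Entry (a, b) = (a × b) mod 8

Cayley table:
  | 1 | 3 | 5 | 7
1 | 1 | 3 | 5 | 7
3 | 3 | 1 | 7 | 5
5 | 5 | 7 | 1 | 3
7 | 7 | 5 | 3 | 1


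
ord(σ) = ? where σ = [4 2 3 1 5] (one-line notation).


Cycle decomposition: (1 4)
Cycle lengths: 2
Order = lcm(2) = 2

ord(σ) = 2


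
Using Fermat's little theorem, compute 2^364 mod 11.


Fermat's little theorem: if p is prime and gcd(a,p)=1, then a^(p-1) ≡ 1 (mod p)
p = 11 is prime, gcd(2,11) = 1
Reduce exponent: 364 mod 10 = 4
So 2^364 ≡ 2^4 (mod 11)
2^4 mod 11 = 5

2^364 ≡ 5 (mod 11)


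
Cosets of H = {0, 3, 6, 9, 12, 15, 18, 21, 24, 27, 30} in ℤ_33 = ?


H = {0, 3, 6, 9, 12, 15, 18, 21, 24, 27, 30}, |H| = 11
Number of cosets = |G|/|H| = 33/11 = 3
0 + H = {0, 3, 6, 9, 12, 15, 18, 21, 24, 27, 30}
1 + H = {1, 4, 7, 10, 13, 16, 19, 22, 25, 28, 31}
2 + H = {2, 5, 8, 11, 14, 17, 20, 23, 26, 29, 32}

Cosets: 0+H={0,3,6,9,12,15,18,21,24,27,30}; 1+H={1,4,7,10,13,16,19,22,25,28,31}; 2+H={2,5,8,11,14,17,20,23,26,29,32}


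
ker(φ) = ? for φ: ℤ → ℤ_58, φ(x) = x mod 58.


Kernel = preimage of identity
ker(φ) = {x ∈ ℤ : x ≡ 0 (mod 58)} = 58ℤ = {0, ±58, ±116, ...}

ker(φ) = 58ℤ


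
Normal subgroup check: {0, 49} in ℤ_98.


H = {0, 49} in ℤ_98
ℤ_98 is abelian; every subgroup of an abelian group is normal

Yes, normal subgroup


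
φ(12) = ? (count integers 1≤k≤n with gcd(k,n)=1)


φ(n) = count of k ∈ {1,...,n} with gcd(k,n)=1
Coprimes to 12: {1, 5, 7, 11}
Count: 4

φ(12) = 4


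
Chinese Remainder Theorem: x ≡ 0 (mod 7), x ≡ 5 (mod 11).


m₁ = 7, m₂ = 11, gcd = 1, so CRT applies. M = m₁·m₂ = 77
Let M₁ = M/m₁ = 11, M₂ = M/m₂ = 7
Find y₁ ≡ M₁⁻¹ (mod m₁): 11⁻¹ ≡ 2 (mod 7)
Find y₂ ≡ M₂⁻¹ (mod m₂): 7⁻¹ ≡ 8 (mod 11)
x = a₁·M₁·y₁ + a₂·M₂·y₂ = 0·11·2 + 5·7·8 = 280
Reduce mod 77: x ≡ 49
Check: 49 mod 7 = 0 ✓, 49 mod 11 = 5 ✓

x ≡ 49 (mod 77)


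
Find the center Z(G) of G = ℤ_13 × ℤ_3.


Z(G) = {g ∈ G | gx = xg for all x ∈ G}
Direct product of abelian groups is abelian, so Z(G) = G

Z(ℤ_13 × ℤ_3) = ℤ_13 × ℤ_3


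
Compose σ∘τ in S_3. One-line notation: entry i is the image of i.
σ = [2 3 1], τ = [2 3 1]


σ∘τ: apply τ first, then σ
1 →τ 2 →σ 3
2 →τ 3 →σ 1
3 →τ 1 →σ 2

σ∘τ = [3 1 2]


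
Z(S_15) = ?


Z(G) = {g ∈ G | gx = xg for all x ∈ G}
S_n is non-abelian for n ≥ 3; Z(S_15) is trivial

Z(S_15) = {e}


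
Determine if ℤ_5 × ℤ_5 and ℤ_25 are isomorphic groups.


Comparing ℤ_5 × ℤ_5 and ℤ_25:
gcd(5,5) = 5 ≠ 1. Max element order in ℤ_5×ℤ_5 is lcm(5,5) = 5 < 25, so it has no element of order 25

No, ℤ_5 × ℤ_5 ≇ ℤ_25


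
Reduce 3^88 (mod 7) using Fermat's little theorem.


Fermat's little theorem: if p is prime and gcd(a,p)=1, then a^(p-1) ≡ 1 (mod p)
p = 7 is prime, gcd(3,7) = 1
Reduce exponent: 88 mod 6 = 4
So 3^88 ≡ 3^4 (mod 7)
3^4 mod 7 = 4

3^88 ≡ 4 (mod 7)


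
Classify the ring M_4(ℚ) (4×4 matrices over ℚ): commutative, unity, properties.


Matrix multiplication is non-commutative for n ≥ 2; the identity matrix I is the unity; singular matrices give zero divisors, so not an integral domain
Commutative: No
Integral domain: No
Has unity: Yes

M_4(ℚ) (4×4 matrices over ℚ): Commutative=No, Unity=Yes


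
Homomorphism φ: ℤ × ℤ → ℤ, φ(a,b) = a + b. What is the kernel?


Kernel = preimage of identity
ker(φ) = {(a,b) ∈ ℤ² | a+b = 0} = {(a,-a) | a ∈ ℤ}

ker(φ) = {(a,-a) | a ∈ ℤ}


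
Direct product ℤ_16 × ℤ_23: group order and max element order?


|ℤ_16 × ℤ_23| = 16 × 23 = 368
Max element order = lcm(16,23) = 368
Cyclic? Yes (gcd=1)

|ℤ_16×ℤ_23| = 368, max element order = 368


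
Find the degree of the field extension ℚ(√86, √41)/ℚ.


[ℚ(√86,√41):ℚ] = [ℚ(√86,√41):ℚ(√86)]·[ℚ(√86):ℚ] = 2·2 = 4

[ℚ(√86, √41)/ℚ] = 4


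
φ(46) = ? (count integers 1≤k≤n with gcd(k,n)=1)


Factor n: 46 = 2 × 23
φ(n) = n · ∏(1 - 1/p) over distinct primes p | n
φ(46) = 46 · (1 - 1/2) · (1 - 1/23) = 22

φ(46) = 22


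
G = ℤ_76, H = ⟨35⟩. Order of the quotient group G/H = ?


|⟨35⟩| = n / gcd(35, 76) = 76 / 1 = 76
H is normal (ℤ_76 is abelian).
|G/H| = |G| / |H| = 76 / 76 = 1

|G/H| = 1


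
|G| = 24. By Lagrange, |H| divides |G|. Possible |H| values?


Lagrange's theorem: |H| divides |G|
|G| = 24
Divisors of 24: 1, 2, 3, 4, 6, 8, 12, 24

Possible subgroup orders: {1, 2, 3, 4, 6, 8, 12, 24}


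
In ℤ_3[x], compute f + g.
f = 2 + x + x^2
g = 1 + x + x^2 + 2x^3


Add coefficients mod 3:
x^0: 2 + 1 = 0 (mod 3)
x^1: 1 + 1 = 2 (mod 3)
x^2: 1 + 1 = 2 (mod 3)
x^3: 0 + 2 = 2 (mod 3)
Result: 2x + 2x^2 + 2x^3

f + g = 2x + 2x^2 + 2x^3


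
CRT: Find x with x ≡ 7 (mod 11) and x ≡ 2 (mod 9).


m₁ = 11, m₂ = 9, gcd = 1, so CRT applies. M = m₁·m₂ = 99
Let M₁ = M/m₁ = 9, M₂ = M/m₂ = 11
Find y₁ ≡ M₁⁻¹ (mod m₁): 9⁻¹ ≡ 5 (mod 11)
Find y₂ ≡ M₂⁻¹ (mod m₂): 11⁻¹ ≡ 5 (mod 9)
x = a₁·M₁·y₁ + a₂·M₂·y₂ = 7·9·5 + 2·11·5 = 425
Reduce mod 99: x ≡ 29
Check: 29 mod 11 = 7 ✓, 29 mod 9 = 2 ✓

x ≡ 29 (mod 99)


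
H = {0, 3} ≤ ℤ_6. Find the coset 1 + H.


1 + H = {1 + h (mod 6) : h ∈ H}
1+0=1, 1+3=4

1 + H = {1, 4}


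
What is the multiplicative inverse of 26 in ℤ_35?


Use the extended Euclidean algorithm to write 1 = 26·s + 35·t; then s mod 35 is the inverse.
Euclidean algorithm:
  26 = 0·35 + 26
  35 = 1·26 + 9
  26 = 2·9 + 8
  9 = 1·8 + 1
  8 = 8·1 + 0
gcd(26,35) = 1
Back-substitution gives: 26·(-4) + 35·(3) = 1
So 26⁻¹ ≡ -4 ≡ 31 (mod 35)
Check: 26 × 31 = 806 ≡ 1 (mod 35) ✓

26⁻¹ ≡ 31 (mod 35)


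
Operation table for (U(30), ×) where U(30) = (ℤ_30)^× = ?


Elements: {1, 7, 11, 13, 17, 19, 23, 29}
Operation: multiplication mod 30
Entry (a, b) = (a × b) mod 30

Cayley table:
   |  1 |  7 | 11 | 13 | 17 | 19 | 23 | 29
 1 |  1 |  7 | 11 | 13 | 17 | 19 | 23 | 29
 7 |  7 | 19 | 17 |  1 | 29 | 13 | 11 | 23
11 | 11 | 17 |  1 | 23 |  7 | 29 | 13 | 19
13 | 13 |  1 | 23 | 19 | 11 |  7 | 29 | 17
17 | 17 | 29 |  7 | 11 | 19 | 23 |  1 | 13
19 | 19 | 13 | 29 |  7 | 23 |  1 | 17 | 11
23 | 23 | 11 | 13 | 29 |  1 | 17 | 19 |  7
29 | 29 | 23 | 19 | 17 | 13 | 11 |  7 |  1


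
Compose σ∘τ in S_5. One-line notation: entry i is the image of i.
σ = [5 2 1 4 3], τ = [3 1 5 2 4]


σ∘τ: apply τ first, then σ
1 →τ 3 →σ 1
2 →τ 1 →σ 5
3 →τ 5 →σ 3
4 →τ 2 →σ 2
5 →τ 4 →σ 4

σ∘τ = [1 5 3 2 4]


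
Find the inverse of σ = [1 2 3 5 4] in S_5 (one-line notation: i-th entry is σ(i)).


To find σ⁻¹, swap domain and range:
σ(1) = 1 → σ⁻¹(1) = 1
σ(2) = 2 → σ⁻¹(2) = 2
σ(3) = 3 → σ⁻¹(3) = 3
σ(4) = 5 → σ⁻¹(5) = 4
σ(5) = 4 → σ⁻¹(4) = 5

σ⁻¹ = [1 2 3 5 4]


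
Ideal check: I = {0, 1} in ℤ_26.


Check ideal conditions for I = {0, 1} in ℤ_26:
(1) I is an additive subgroup? No
(2) For r ∈ ℤ_26 and a ∈ I: r·a ∈ I? No  [counterexample: r=2, a=1, r·a mod 26 = 2 ∉ I]

No, I is not an ideal of ℤ_26


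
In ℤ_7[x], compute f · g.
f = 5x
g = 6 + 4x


Expand and collect like terms; reduce coefficients mod 7:
x^0: 0·6 = 0 ≡ 0 (mod 7)
x^1: 0·4 + 5·6 = 30 ≡ 2 (mod 7)
x^2: 5·4 = 20 ≡ 6 (mod 7)
Result: 2x + 6x^2

f · g = 2x + 6x^2


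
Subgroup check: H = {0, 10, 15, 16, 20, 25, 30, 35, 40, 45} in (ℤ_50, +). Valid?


Subgroup test for H = {0, 10, 15, 16, 20, 25, 30, 35, 40, 45} in (ℤ_50, +):
(1) 0 ∈ H? Yes
(2) Closure: for all a,b ∈ H, (a+b) mod 50 ∈ H? No  [counterexample: 10 + 16 = 26 ∉ H]
(3) Inverses: for all a ∈ H, -a mod 50 ∈ H? No

No, H is not a subgroup of ℤ_50


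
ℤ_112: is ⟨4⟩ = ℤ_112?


g generates ℤ_n iff gcd(g, n) = 1
gcd(4, 112) = 4
Since gcd = 4 ≠ 1, ⟨4⟩ has order 28 < 112, so 4 is not a generator.

No, 4 does not generate ℤ_112


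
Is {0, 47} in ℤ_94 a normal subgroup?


H = {0, 47} in ℤ_94
ℤ_94 is abelian; every subgroup of an abelian group is normal

Yes, normal subgroup


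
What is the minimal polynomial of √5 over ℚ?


√5 satisfies x² - 5 = 0, irreducible over ℚ since 5 is squarefree

Minimal polynomial: x² - 5


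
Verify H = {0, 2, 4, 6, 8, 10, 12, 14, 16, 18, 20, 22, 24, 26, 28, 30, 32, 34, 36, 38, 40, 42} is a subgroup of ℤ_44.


Subgroup test for H = {0, 2, 4, 6, 8, 10, 12, 14, 16, 18, 20, 22, 24, 26, 28, 30, 32, 34, 36, 38, 40, 42} in (ℤ_44, +):
(1) 0 ∈ H? Yes
(2) Closure: for all a,b ∈ H, (a+b) mod 44 ∈ H? Yes
(3) Inverses: for all a ∈ H, -a mod 44 ∈ H? Yes

Yes, H is a subgroup of ℤ_44


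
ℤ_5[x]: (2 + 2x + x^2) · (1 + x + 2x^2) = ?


Expand and collect like terms; reduce coefficients mod 5:
x^0: 2·1 = 2 ≡ 2 (mod 5)
x^1: 2·1 + 2·1 = 4 ≡ 4 (mod 5)
x^2: 2·2 + 2·1 + 1·1 = 7 ≡ 2 (mod 5)
x^3: 2·2 + 1·1 = 5 ≡ 0 (mod 5)
x^4: 1·2 = 2 ≡ 2 (mod 5)
Result: 2 + 4x + 2x^2 + 2x^4

f · g = 2 + 4x + 2x^2 + 2x^4


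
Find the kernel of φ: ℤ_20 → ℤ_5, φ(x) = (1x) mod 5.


Kernel = preimage of identity
ker(φ) = {x ∈ ℤ_20 : 1x ≡ 0 (mod 5)}. Since 5 | 20, φ is well-defined. The kernel is the cyclic subgroup ⟨5⟩ of ℤ_20 (order 4), i.e. {0, 5, 10, 15}

ker(φ) = {0, 5, 10, 15}


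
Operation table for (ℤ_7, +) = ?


Elements: {0, 1, 2, 3, 4, 5, 6}
Operation: addition mod 7
Entry (a, b) = (a + b) mod 7

Cayley table:
  | 0 | 1 | 2 | 3 | 4 | 5 | 6
0 | 0 | 1 | 2 | 3 | 4 | 5 | 6
1 | 1 | 2 | 3 | 4 | 5 | 6 | 0
2 | 2 | 3 | 4 | 5 | 6 | 0 | 1
3 | 3 | 4 | 5 | 6 | 0 | 1 | 2
4 | 4 | 5 | 6 | 0 | 1 | 2 | 3
5 | 5 | 6 | 0 | 1 | 2 | 3 | 4
6 | 6 | 0 | 1 | 2 | 3 | 4 | 5


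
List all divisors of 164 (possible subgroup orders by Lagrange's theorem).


Lagrange's theorem: |H| divides |G|
|G| = 164
Divisors of 164: 1, 2, 4, 41, 82, 164

Possible subgroup orders: {1, 2, 4, 41, 82, 164}


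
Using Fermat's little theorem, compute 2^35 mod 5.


Fermat's little theorem: if p is prime and gcd(a,p)=1, then a^(p-1) ≡ 1 (mod p)
p = 5 is prime, gcd(2,5) = 1
Reduce exponent: 35 mod 4 = 3
So 2^35 ≡ 2^3 (mod 5)
2^3 mod 5 = 3

2^35 ≡ 3 (mod 5)


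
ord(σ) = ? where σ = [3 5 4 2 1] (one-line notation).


Cycle decomposition: (1 3 4 2 5)
Cycle lengths: 5
Order = lcm(5) = 5

ord(σ) = 5


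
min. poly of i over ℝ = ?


i satisfies x² + 1 = 0, irreducible over ℝ

Minimal polynomial: x² + 1


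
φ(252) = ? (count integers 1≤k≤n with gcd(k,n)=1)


Factor n: 252 = 2^2 × 3^2 × 7
φ(n) = n · ∏(1 - 1/p) over distinct primes p | n
φ(252) = 252 · (1 - 1/2) · (1 - 1/3) · (1 - 1/7) = 72

φ(252) = 72


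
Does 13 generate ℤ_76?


g generates ℤ_n iff gcd(g, n) = 1
gcd(13, 76) = 1
Since gcd = 1, 13 is a generator.

Yes, 13 generates ℤ_76


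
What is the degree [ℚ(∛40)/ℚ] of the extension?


∛40 has minimal polynomial x³ - 40 (irreducible over ℚ since 40 is not a perfect cube)

[ℚ(∛40)/ℚ] = 3


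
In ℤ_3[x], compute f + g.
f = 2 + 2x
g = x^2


Add coefficients mod 3:
x^0: 2 + 0 = 2 (mod 3)
x^1: 2 + 0 = 2 (mod 3)
x^2: 0 + 1 = 1 (mod 3)
Result: 2 + 2x + x^2

f + g = 2 + 2x + x^2


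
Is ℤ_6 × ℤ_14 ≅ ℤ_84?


Comparing ℤ_6 × ℤ_14 and ℤ_84:
gcd(6,14) = 2 ≠ 1. Max element order in ℤ_6×ℤ_14 is lcm(6,14) = 42 < 84, so it has no element of order 84

No, ℤ_6 × ℤ_14 ≇ ℤ_84


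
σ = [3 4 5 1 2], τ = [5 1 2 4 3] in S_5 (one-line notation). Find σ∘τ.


σ∘τ: apply τ first, then σ
1 →τ 5 →σ 2
2 →τ 1 →σ 3
3 →τ 2 →σ 4
4 →τ 4 →σ 1
5 →τ 3 →σ 5

σ∘τ = [2 3 4 1 5]


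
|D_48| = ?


|D_n| = 2n (n rotations and n reflections)
|D_48| = 2×48 = 96

|D_48| = 96


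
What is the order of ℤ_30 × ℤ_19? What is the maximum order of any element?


|ℤ_30 × ℤ_19| = 30 × 19 = 570
Max element order = lcm(30,19) = 570
Cyclic? Yes (gcd=1)

|ℤ_30×ℤ_19| = 570, max element order = 570


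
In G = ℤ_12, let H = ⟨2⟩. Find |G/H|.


|⟨2⟩| = n / gcd(2, 12) = 12 / 2 = 6
H is normal (ℤ_12 is abelian).
|G/H| = |G| / |H| = 12 / 6 = 2

|G/H| = 2


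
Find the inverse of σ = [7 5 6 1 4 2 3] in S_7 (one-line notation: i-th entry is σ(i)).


To find σ⁻¹, swap domain and range:
σ(1) = 7 → σ⁻¹(7) = 1
σ(2) = 5 → σ⁻¹(5) = 2
σ(3) = 6 → σ⁻¹(6) = 3
σ(4) = 1 → σ⁻¹(1) = 4
σ(5) = 4 → σ⁻¹(4) = 5
σ(6) = 2 → σ⁻¹(2) = 6
σ(7) = 3 → σ⁻¹(3) = 7

σ⁻¹ = [4 6 7 5 2 3 1]


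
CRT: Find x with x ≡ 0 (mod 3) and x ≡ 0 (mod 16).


m₁ = 3, m₂ = 16, gcd = 1, so CRT applies. M = m₁·m₂ = 48
Let M₁ = M/m₁ = 16, M₂ = M/m₂ = 3
Find y₁ ≡ M₁⁻¹ (mod m₁): 16⁻¹ ≡ 1 (mod 3)
Find y₂ ≡ M₂⁻¹ (mod m₂): 3⁻¹ ≡ 11 (mod 16)
x = a₁·M₁·y₁ + a₂·M₂·y₂ = 0·16·1 + 0·3·11 = 0
Reduce mod 48: x ≡ 0
Check: 0 mod 3 = 0 ✓, 0 mod 16 = 0 ✓

x ≡ 0 (mod 48)


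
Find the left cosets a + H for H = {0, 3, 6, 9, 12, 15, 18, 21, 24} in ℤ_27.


H = {0, 3, 6, 9, 12, 15, 18, 21, 24}, |H| = 9
Number of cosets = |G|/|H| = 27/9 = 3
0 + H = {0, 3, 6, 9, 12, 15, 18, 21, 24}
1 + H = {1, 4, 7, 10, 13, 16, 19, 22, 25}
2 + H = {2, 5, 8, 11, 14, 17, 20, 23, 26}

Cosets: 0+H={0,3,6,9,12,15,18,21,24}; 1+H={1,4,7,10,13,16,19,22,25}; 2+H={2,5,8,11,14,17,20,23,26}


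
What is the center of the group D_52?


Z(G) = {g ∈ G | gx = xg for all x ∈ G}
For even n, Z(D_n) = {e, r^(n/2)}: the 180° rotation r^26 commutes with every reflection and rotation

Z(D_52) = {e, r^26}


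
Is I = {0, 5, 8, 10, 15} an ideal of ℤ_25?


Check ideal conditions for I = {0, 5, 8, 10, 15} in ℤ_25:
(1) I is an additive subgroup? No
(2) For r ∈ ℤ_25 and a ∈ I: r·a ∈ I? No  [counterexample: r=2, a=8, r·a mod 25 = 16 ∉ I]

No, I is not an ideal of ℤ_25


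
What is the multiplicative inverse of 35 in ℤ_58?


Use the extended Euclidean algorithm to write 1 = 35·s + 58·t; then s mod 58 is the inverse.
Euclidean algorithm:
  35 = 0·58 + 35
  58 = 1·35 + 23
  35 = 1·23 + 12
  23 = 1·12 + 11
  12 = 1·11 + 1
  11 = 11·1 + 0
gcd(35,58) = 1
Back-substitution gives: 35·(5) + 58·(-3) = 1
So 35⁻¹ ≡ 5 ≡ 5 (mod 58)
Check: 35 × 5 = 175 ≡ 1 (mod 58) ✓

35⁻¹ ≡ 5 (mod 58)


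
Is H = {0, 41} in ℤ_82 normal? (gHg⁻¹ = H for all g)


H = {0, 41} in ℤ_82
ℤ_82 is abelian; every subgroup of an abelian group is normal

Yes, normal subgroup


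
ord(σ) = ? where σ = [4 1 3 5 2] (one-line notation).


Cycle decomposition: (1 4 5 2)
Cycle lengths: 4
Order = lcm(4) = 4

ord(σ) = 4


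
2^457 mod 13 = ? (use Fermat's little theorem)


Fermat's little theorem: if p is prime and gcd(a,p)=1, then a^(p-1) ≡ 1 (mod p)
p = 13 is prime, gcd(2,13) = 1
Reduce exponent: 457 mod 12 = 1
So 2^457 ≡ 2^1 (mod 13)
2^1 mod 13 = 2

2^457 ≡ 2 (mod 13)


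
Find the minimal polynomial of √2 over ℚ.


√2 satisfies x² - 2 = 0, irreducible over ℚ since 2 is squarefree

Minimal polynomial: x² - 2


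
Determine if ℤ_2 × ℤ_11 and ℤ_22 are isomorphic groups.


Comparing ℤ_2 × ℤ_11 and ℤ_22:
gcd(2,11) = 1, so ℤ_2 × ℤ_11 ≅ ℤ_22 (CRT)

Yes, ℤ_2 × ℤ_11 ≅ ℤ_22


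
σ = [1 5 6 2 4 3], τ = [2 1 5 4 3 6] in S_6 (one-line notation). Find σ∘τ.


σ∘τ: apply τ first, then σ
1 →τ 2 →σ 5
2 →τ 1 →σ 1
3 →τ 5 →σ 4
4 →τ 4 →σ 2
5 →τ 3 →σ 6
6 →τ 6 →σ 3

σ∘τ = [5 1 4 2 6 3]


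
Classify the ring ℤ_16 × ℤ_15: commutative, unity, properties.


Direct product ring; commutative with unity (1,1); but (1,0)·(0,1) = (0,0) gives zero divisors, so not an integral domain
Commutative: Yes
Integral domain: No
Has unity: Yes

ℤ_16 × ℤ_15: Commutative=Yes, Unity=Yes


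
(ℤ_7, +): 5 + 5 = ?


Operation: addition mod 7
5 + 5 = (a + b) mod 7 with a = 5, b = 5

5 + 5 = 3


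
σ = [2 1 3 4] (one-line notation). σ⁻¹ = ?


To find σ⁻¹, swap domain and range:
σ(1) = 2 → σ⁻¹(2) = 1
σ(2) = 1 → σ⁻¹(1) = 2
σ(3) = 3 → σ⁻¹(3) = 3
σ(4) = 4 → σ⁻¹(4) = 4

σ⁻¹ = [2 1 3 4]


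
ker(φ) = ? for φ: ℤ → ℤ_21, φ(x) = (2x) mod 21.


Kernel = preimage of identity
ker(φ) = {x ∈ ℤ : 2x ≡ 0 (mod 21)}. gcd(2,21) = 1, so 2x ≡ 0 (mod 21) ⟺ x ≡ 0 (mod 21/1 = 21). Hence ker(φ) = 21ℤ

ker(φ) = 21ℤ


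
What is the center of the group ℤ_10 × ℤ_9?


Z(G) = {g ∈ G | gx = xg for all x ∈ G}
Direct product of abelian groups is abelian, so Z(G) = G

Z(ℤ_10 × ℤ_9) = ℤ_10 × ℤ_9


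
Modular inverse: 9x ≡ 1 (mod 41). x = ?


Use the extended Euclidean algorithm to write 1 = 9·s + 41·t; then s mod 41 is the inverse.
Euclidean algorithm:
  9 = 0·41 + 9
  41 = 4·9 + 5
  9 = 1·5 + 4
  5 = 1·4 + 1
  4 = 4·1 + 0
gcd(9,41) = 1
Back-substitution gives: 9·(-9) + 41·(2) = 1
So 9⁻¹ ≡ -9 ≡ 32 (mod 41)
Check: 9 × 32 = 288 ≡ 1 (mod 41) ✓

9⁻¹ ≡ 32 (mod 41)


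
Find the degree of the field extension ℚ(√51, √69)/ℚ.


[ℚ(√51,√69):ℚ] = [ℚ(√51,√69):ℚ(√51)]·[ℚ(√51):ℚ] = 2·2 = 4

[ℚ(√51, √69)/ℚ] = 4


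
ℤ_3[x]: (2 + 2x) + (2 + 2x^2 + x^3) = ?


Add coefficients mod 3:
x^0: 2 + 2 = 1 (mod 3)
x^1: 2 + 0 = 2 (mod 3)
x^2: 0 + 2 = 2 (mod 3)
x^3: 0 + 1 = 1 (mod 3)
Result: 1 + 2x + 2x^2 + x^3

f + g = 1 + 2x + 2x^2 + x^3


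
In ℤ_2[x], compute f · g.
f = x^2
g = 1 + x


Expand and collect like terms; reduce coefficients mod 2:
x^0: 0·1 = 0 ≡ 0 (mod 2)
x^1: 0·1 + 0·1 = 0 ≡ 0 (mod 2)
x^2: 0·1 + 1·1 = 1 ≡ 1 (mod 2)
x^3: 1·1 = 1 ≡ 1 (mod 2)
Result: x^2 + x^3

f · g = x^2 + x^3


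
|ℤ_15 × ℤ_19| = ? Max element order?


|ℤ_15 × ℤ_19| = 15 × 19 = 285
Max element order = lcm(15,19) = 285
Cyclic? Yes (gcd=1)

|ℤ_15×ℤ_19| = 285, max element order = 285


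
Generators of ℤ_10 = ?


g generates ℤ_n iff gcd(g,n) = 1
Checking each g ∈ {1,...,9}:
gcd(1,10) = 1
gcd(2,10) = 2
gcd(3,10) = 1
gcd(4,10) = 2
gcd(5,10) = 5
gcd(6,10) = 2
gcd(7,10) = 1
gcd(8,10) = 2
gcd(9,10) = 1
Generators: {1, 3, 7, 9}
Number of generators = φ(10) = 4

Generators of ℤ_10 = {1, 3, 7, 9}


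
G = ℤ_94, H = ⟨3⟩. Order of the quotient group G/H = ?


|⟨3⟩| = n / gcd(3, 94) = 94 / 1 = 94
H is normal (ℤ_94 is abelian).
|G/H| = |G| / |H| = 94 / 94 = 1

|G/H| = 1


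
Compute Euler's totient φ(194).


Factor n: 194 = 2 × 97
φ(n) = n · ∏(1 - 1/p) over distinct primes p | n
φ(194) = 194 · (1 - 1/2) · (1 - 1/97) = 96

φ(194) = 96


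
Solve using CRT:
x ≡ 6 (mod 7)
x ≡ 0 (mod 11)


m₁ = 7, m₂ = 11, gcd = 1, so CRT applies. M = m₁·m₂ = 77
Let M₁ = M/m₁ = 11, M₂ = M/m₂ = 7
Find y₁ ≡ M₁⁻¹ (mod m₁): 11⁻¹ ≡ 2 (mod 7)
Find y₂ ≡ M₂⁻¹ (mod m₂): 7⁻¹ ≡ 8 (mod 11)
x = a₁·M₁·y₁ + a₂·M₂·y₂ = 6·11·2 + 0·7·8 = 132
Reduce mod 77: x ≡ 55
Check: 55 mod 7 = 6 ✓, 55 mod 11 = 0 ✓

x ≡ 55 (mod 77)


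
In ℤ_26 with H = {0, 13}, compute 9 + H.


9 + H = {9 + h (mod 26) : h ∈ H}
9+0=9, 9+13=22

9 + H = {9, 22}


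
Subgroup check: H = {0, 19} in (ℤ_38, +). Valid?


Subgroup test for H = {0, 19} in (ℤ_38, +):
(1) 0 ∈ H? Yes
(2) Closure: for all a,b ∈ H, (a+b) mod 38 ∈ H? Yes
(3) Inverses: for all a ∈ H, -a mod 38 ∈ H? Yes

Yes, H is a subgroup of ℤ_38


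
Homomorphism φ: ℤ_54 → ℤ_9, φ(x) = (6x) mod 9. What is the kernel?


Kernel = preimage of identity
ker(φ) = {x ∈ ℤ_54 : 6x ≡ 0 (mod 9)}. Since 9 | 54, φ is well-defined. The kernel is the cyclic subgroup ⟨3⟩ of ℤ_54 (order 18), i.e. {0, 3, 6, 9, 12, 15, 18, 21, 24, 27, 30, 33, 36, 39, 42, 45, 48, 51}

ker(φ) = {0, 3, 6, 9, 12, 15, 18, 21, 24, 27, 30, 33, 36, 39, 42, 45, 48, 51}


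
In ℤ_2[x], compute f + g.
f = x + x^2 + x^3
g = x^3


Add coefficients mod 2:
x^0: 0 + 0 = 0 (mod 2)
x^1: 1 + 0 = 1 (mod 2)
x^2: 1 + 0 = 1 (mod 2)
x^3: 1 + 1 = 0 (mod 2)
Result: x + x^2

f + g = x + x^2


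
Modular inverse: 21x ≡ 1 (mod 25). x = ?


Use the extended Euclidean algorithm to write 1 = 21·s + 25·t; then s mod 25 is the inverse.
Euclidean algorithm:
  21 = 0·25 + 21
  25 = 1·21 + 4
  21 = 5·4 + 1
  4 = 4·1 + 0
gcd(21,25) = 1
Back-substitution gives: 21·(6) + 25·(-5) = 1
So 21⁻¹ ≡ 6 ≡ 6 (mod 25)
Check: 21 × 6 = 126 ≡ 1 (mod 25) ✓

21⁻¹ ≡ 6 (mod 25)


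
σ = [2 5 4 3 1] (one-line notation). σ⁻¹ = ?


To find σ⁻¹, swap domain and range:
σ(1) = 2 → σ⁻¹(2) = 1
σ(2) = 5 → σ⁻¹(5) = 2
σ(3) = 4 → σ⁻¹(4) = 3
σ(4) = 3 → σ⁻¹(3) = 4
σ(5) = 1 → σ⁻¹(1) = 5

σ⁻¹ = [5 1 4 3 2]


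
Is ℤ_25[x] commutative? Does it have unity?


ℤ_25 has zero divisors (5·5 ≡ 0), and these lift to constant zero divisors in ℤ_25[x]; so not an integral domain
Commutative: Yes
Integral domain: No
Has unity: Yes

ℤ_25[x]: Commutative=Yes, Unity=Yes


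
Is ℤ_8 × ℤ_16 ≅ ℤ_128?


Comparing ℤ_8 × ℤ_16 and ℤ_128:
gcd(8,16) = 8 ≠ 1. Max element order in ℤ_8×ℤ_16 is lcm(8,16) = 16 < 128, so it has no element of order 128

No, ℤ_8 × ℤ_16 ≇ ℤ_128


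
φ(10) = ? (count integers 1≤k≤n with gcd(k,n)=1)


φ(n) = count of k ∈ {1,...,n} with gcd(k,n)=1
Coprimes to 10: {1, 3, 7, 9}
Count: 4

φ(10) = 4


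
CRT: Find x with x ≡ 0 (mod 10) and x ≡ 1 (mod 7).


m₁ = 10, m₂ = 7, gcd = 1, so CRT applies. M = m₁·m₂ = 70
Let M₁ = M/m₁ = 7, M₂ = M/m₂ = 10
Find y₁ ≡ M₁⁻¹ (mod m₁): 7⁻¹ ≡ 3 (mod 10)
Find y₂ ≡ M₂⁻¹ (mod m₂): 10⁻¹ ≡ 5 (mod 7)
x = a₁·M₁·y₁ + a₂·M₂·y₂ = 0·7·3 + 1·10·5 = 50
Reduce mod 70: x ≡ 50
Check: 50 mod 10 = 0 ✓, 50 mod 7 = 1 ✓

x ≡ 50 (mod 70)


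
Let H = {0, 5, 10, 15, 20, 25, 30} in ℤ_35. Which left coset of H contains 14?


14 + H = {14 + h (mod 35) : h ∈ H}
14+0=14, 14+5=19, 14+10=24, 14+15=29, 14+20=34, 14+25=4, 14+30=9
14 + H = {4, 9, 14, 19, 24, 29, 34} = 4 + H

14 + H = {4, 9, 14, 19, 24, 29, 34}


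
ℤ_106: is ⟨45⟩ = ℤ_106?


g generates ℤ_n iff gcd(g, n) = 1
gcd(45, 106) = 1
Since gcd = 1, 45 is a generator.

Yes, 45 generates ℤ_106


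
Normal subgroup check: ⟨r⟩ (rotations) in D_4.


H = ⟨r⟩ (rotations) in D_4
The rotation subgroup ⟨r⟩ has index 2 in D_4, so it is normal

Yes, normal subgroup


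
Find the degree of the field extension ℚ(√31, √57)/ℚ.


[ℚ(√31,√57):ℚ] = [ℚ(√31,√57):ℚ(√31)]·[ℚ(√31):ℚ] = 2·2 = 4

[ℚ(√31, √57)/ℚ] = 4


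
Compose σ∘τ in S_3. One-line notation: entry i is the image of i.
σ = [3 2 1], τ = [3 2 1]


σ∘τ: apply τ first, then σ
1 →τ 3 →σ 1
2 →τ 2 →σ 2
3 →τ 1 →σ 3

σ∘τ = [1 2 3]


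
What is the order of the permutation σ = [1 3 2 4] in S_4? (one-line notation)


Cycle decomposition: (2 3)
Cycle lengths: 2
Order = lcm(2) = 2

ord(σ) = 2


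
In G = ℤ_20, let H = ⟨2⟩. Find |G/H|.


|⟨2⟩| = n / gcd(2, 20) = 20 / 2 = 10
H is normal (ℤ_20 is abelian).
|G/H| = |G| / |H| = 20 / 10 = 2

|G/H| = 2


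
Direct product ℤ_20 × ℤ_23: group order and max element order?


|ℤ_20 × ℤ_23| = 20 × 23 = 460
Max element order = lcm(20,23) = 460
Cyclic? Yes (gcd=1)

|ℤ_20×ℤ_23| = 460, max element order = 460


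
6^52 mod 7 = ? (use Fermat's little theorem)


Fermat's little theorem: if p is prime and gcd(a,p)=1, then a^(p-1) ≡ 1 (mod p)
p = 7 is prime, gcd(6,7) = 1
Reduce exponent: 52 mod 6 = 4
So 6^52 ≡ 6^4 (mod 7)
6^4 mod 7 = 1

6^52 ≡ 1 (mod 7)


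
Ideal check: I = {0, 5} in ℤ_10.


Check ideal conditions for I = {0, 5} in ℤ_10:
(1) I is an additive subgroup? Yes
(2) For r ∈ ℤ_10 and a ∈ I: r·a ∈ I? Yes

Yes, I is an ideal of ℤ_10


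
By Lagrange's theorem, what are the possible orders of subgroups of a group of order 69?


Lagrange's theorem: |H| divides |G|
|G| = 69
Divisors of 69: 1, 3, 23, 69

Possible subgroup orders: {1, 3, 23, 69}
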